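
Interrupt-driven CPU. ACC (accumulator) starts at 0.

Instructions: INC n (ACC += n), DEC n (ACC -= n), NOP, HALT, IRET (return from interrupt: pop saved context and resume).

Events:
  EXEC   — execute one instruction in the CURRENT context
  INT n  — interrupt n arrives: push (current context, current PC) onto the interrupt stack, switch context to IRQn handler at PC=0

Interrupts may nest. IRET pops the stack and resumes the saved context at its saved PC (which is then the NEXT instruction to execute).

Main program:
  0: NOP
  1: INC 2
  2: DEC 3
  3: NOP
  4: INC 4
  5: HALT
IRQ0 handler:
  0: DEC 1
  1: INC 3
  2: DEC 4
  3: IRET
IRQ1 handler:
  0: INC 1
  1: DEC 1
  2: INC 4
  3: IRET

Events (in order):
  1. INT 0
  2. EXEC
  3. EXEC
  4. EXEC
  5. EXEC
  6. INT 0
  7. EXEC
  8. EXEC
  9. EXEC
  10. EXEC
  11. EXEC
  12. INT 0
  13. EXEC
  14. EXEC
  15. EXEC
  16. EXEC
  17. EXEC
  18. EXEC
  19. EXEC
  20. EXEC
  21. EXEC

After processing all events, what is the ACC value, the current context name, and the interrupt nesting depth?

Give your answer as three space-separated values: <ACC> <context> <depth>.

Event 1 (INT 0): INT 0 arrives: push (MAIN, PC=0), enter IRQ0 at PC=0 (depth now 1)
Event 2 (EXEC): [IRQ0] PC=0: DEC 1 -> ACC=-1
Event 3 (EXEC): [IRQ0] PC=1: INC 3 -> ACC=2
Event 4 (EXEC): [IRQ0] PC=2: DEC 4 -> ACC=-2
Event 5 (EXEC): [IRQ0] PC=3: IRET -> resume MAIN at PC=0 (depth now 0)
Event 6 (INT 0): INT 0 arrives: push (MAIN, PC=0), enter IRQ0 at PC=0 (depth now 1)
Event 7 (EXEC): [IRQ0] PC=0: DEC 1 -> ACC=-3
Event 8 (EXEC): [IRQ0] PC=1: INC 3 -> ACC=0
Event 9 (EXEC): [IRQ0] PC=2: DEC 4 -> ACC=-4
Event 10 (EXEC): [IRQ0] PC=3: IRET -> resume MAIN at PC=0 (depth now 0)
Event 11 (EXEC): [MAIN] PC=0: NOP
Event 12 (INT 0): INT 0 arrives: push (MAIN, PC=1), enter IRQ0 at PC=0 (depth now 1)
Event 13 (EXEC): [IRQ0] PC=0: DEC 1 -> ACC=-5
Event 14 (EXEC): [IRQ0] PC=1: INC 3 -> ACC=-2
Event 15 (EXEC): [IRQ0] PC=2: DEC 4 -> ACC=-6
Event 16 (EXEC): [IRQ0] PC=3: IRET -> resume MAIN at PC=1 (depth now 0)
Event 17 (EXEC): [MAIN] PC=1: INC 2 -> ACC=-4
Event 18 (EXEC): [MAIN] PC=2: DEC 3 -> ACC=-7
Event 19 (EXEC): [MAIN] PC=3: NOP
Event 20 (EXEC): [MAIN] PC=4: INC 4 -> ACC=-3
Event 21 (EXEC): [MAIN] PC=5: HALT

Answer: -3 MAIN 0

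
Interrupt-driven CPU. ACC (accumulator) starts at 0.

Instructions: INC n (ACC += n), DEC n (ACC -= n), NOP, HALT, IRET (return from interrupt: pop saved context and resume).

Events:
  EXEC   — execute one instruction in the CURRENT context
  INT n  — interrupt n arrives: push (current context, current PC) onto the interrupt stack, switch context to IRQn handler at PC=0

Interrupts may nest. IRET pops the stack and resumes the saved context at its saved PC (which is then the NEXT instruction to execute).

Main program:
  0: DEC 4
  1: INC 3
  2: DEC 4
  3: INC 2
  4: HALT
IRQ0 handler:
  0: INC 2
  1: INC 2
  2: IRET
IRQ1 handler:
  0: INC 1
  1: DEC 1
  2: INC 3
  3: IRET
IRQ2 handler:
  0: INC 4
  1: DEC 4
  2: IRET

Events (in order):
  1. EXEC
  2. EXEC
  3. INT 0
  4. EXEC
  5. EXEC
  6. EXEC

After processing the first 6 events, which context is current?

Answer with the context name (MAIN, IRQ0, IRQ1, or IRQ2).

Answer: MAIN

Derivation:
Event 1 (EXEC): [MAIN] PC=0: DEC 4 -> ACC=-4
Event 2 (EXEC): [MAIN] PC=1: INC 3 -> ACC=-1
Event 3 (INT 0): INT 0 arrives: push (MAIN, PC=2), enter IRQ0 at PC=0 (depth now 1)
Event 4 (EXEC): [IRQ0] PC=0: INC 2 -> ACC=1
Event 5 (EXEC): [IRQ0] PC=1: INC 2 -> ACC=3
Event 6 (EXEC): [IRQ0] PC=2: IRET -> resume MAIN at PC=2 (depth now 0)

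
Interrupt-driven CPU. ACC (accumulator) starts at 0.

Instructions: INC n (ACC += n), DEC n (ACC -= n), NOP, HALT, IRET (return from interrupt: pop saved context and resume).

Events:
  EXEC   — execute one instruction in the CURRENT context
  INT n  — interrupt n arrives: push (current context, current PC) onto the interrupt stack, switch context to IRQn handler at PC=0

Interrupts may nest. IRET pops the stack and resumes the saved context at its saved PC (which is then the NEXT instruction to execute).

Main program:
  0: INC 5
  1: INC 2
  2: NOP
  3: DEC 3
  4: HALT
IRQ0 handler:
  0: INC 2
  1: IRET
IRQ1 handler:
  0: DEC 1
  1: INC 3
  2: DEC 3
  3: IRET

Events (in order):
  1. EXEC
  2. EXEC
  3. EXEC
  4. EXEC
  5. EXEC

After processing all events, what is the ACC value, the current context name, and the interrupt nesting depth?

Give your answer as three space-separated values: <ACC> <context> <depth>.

Answer: 4 MAIN 0

Derivation:
Event 1 (EXEC): [MAIN] PC=0: INC 5 -> ACC=5
Event 2 (EXEC): [MAIN] PC=1: INC 2 -> ACC=7
Event 3 (EXEC): [MAIN] PC=2: NOP
Event 4 (EXEC): [MAIN] PC=3: DEC 3 -> ACC=4
Event 5 (EXEC): [MAIN] PC=4: HALT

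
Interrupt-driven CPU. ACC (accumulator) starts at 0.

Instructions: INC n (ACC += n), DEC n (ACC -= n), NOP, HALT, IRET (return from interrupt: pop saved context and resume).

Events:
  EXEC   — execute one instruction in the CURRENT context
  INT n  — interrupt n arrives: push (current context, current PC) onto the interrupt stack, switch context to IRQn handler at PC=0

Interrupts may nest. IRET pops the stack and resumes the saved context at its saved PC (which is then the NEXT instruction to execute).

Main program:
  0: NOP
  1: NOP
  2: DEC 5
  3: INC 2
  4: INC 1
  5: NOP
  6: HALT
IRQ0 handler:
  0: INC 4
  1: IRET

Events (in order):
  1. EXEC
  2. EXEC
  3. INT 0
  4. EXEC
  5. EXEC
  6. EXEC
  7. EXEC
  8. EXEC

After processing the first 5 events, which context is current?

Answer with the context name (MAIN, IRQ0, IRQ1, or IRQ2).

Event 1 (EXEC): [MAIN] PC=0: NOP
Event 2 (EXEC): [MAIN] PC=1: NOP
Event 3 (INT 0): INT 0 arrives: push (MAIN, PC=2), enter IRQ0 at PC=0 (depth now 1)
Event 4 (EXEC): [IRQ0] PC=0: INC 4 -> ACC=4
Event 5 (EXEC): [IRQ0] PC=1: IRET -> resume MAIN at PC=2 (depth now 0)

Answer: MAIN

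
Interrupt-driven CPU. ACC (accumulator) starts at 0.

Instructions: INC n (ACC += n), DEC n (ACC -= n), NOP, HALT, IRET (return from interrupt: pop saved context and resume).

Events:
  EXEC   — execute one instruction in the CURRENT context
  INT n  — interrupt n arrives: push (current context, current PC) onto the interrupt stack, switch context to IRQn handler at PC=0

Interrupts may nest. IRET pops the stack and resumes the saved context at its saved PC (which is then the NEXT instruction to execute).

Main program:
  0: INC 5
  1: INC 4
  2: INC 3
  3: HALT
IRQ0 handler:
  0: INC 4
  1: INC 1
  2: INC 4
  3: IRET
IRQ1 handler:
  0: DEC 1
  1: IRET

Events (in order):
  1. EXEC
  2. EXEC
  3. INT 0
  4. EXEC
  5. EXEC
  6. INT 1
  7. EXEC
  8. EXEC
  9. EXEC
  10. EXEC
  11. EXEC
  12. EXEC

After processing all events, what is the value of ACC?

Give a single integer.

Answer: 20

Derivation:
Event 1 (EXEC): [MAIN] PC=0: INC 5 -> ACC=5
Event 2 (EXEC): [MAIN] PC=1: INC 4 -> ACC=9
Event 3 (INT 0): INT 0 arrives: push (MAIN, PC=2), enter IRQ0 at PC=0 (depth now 1)
Event 4 (EXEC): [IRQ0] PC=0: INC 4 -> ACC=13
Event 5 (EXEC): [IRQ0] PC=1: INC 1 -> ACC=14
Event 6 (INT 1): INT 1 arrives: push (IRQ0, PC=2), enter IRQ1 at PC=0 (depth now 2)
Event 7 (EXEC): [IRQ1] PC=0: DEC 1 -> ACC=13
Event 8 (EXEC): [IRQ1] PC=1: IRET -> resume IRQ0 at PC=2 (depth now 1)
Event 9 (EXEC): [IRQ0] PC=2: INC 4 -> ACC=17
Event 10 (EXEC): [IRQ0] PC=3: IRET -> resume MAIN at PC=2 (depth now 0)
Event 11 (EXEC): [MAIN] PC=2: INC 3 -> ACC=20
Event 12 (EXEC): [MAIN] PC=3: HALT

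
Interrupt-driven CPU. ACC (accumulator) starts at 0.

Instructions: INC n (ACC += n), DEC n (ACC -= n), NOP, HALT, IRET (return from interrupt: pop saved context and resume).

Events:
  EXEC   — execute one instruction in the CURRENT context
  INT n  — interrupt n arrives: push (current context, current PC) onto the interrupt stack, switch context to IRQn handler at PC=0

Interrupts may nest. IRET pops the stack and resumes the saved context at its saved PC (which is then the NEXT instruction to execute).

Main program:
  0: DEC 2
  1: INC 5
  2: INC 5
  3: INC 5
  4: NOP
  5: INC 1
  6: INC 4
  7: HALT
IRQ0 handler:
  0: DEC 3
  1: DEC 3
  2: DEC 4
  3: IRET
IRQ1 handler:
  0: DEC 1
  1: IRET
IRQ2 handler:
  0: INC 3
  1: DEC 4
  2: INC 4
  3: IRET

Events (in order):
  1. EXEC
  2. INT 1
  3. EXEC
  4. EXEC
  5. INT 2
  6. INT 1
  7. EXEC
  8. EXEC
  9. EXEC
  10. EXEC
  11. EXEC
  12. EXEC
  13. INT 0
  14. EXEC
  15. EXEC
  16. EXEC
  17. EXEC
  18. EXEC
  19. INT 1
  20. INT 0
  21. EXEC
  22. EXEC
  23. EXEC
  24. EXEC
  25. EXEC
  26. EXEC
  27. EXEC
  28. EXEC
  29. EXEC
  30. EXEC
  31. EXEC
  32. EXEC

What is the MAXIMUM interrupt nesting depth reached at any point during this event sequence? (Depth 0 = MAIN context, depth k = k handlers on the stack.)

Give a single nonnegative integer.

Event 1 (EXEC): [MAIN] PC=0: DEC 2 -> ACC=-2 [depth=0]
Event 2 (INT 1): INT 1 arrives: push (MAIN, PC=1), enter IRQ1 at PC=0 (depth now 1) [depth=1]
Event 3 (EXEC): [IRQ1] PC=0: DEC 1 -> ACC=-3 [depth=1]
Event 4 (EXEC): [IRQ1] PC=1: IRET -> resume MAIN at PC=1 (depth now 0) [depth=0]
Event 5 (INT 2): INT 2 arrives: push (MAIN, PC=1), enter IRQ2 at PC=0 (depth now 1) [depth=1]
Event 6 (INT 1): INT 1 arrives: push (IRQ2, PC=0), enter IRQ1 at PC=0 (depth now 2) [depth=2]
Event 7 (EXEC): [IRQ1] PC=0: DEC 1 -> ACC=-4 [depth=2]
Event 8 (EXEC): [IRQ1] PC=1: IRET -> resume IRQ2 at PC=0 (depth now 1) [depth=1]
Event 9 (EXEC): [IRQ2] PC=0: INC 3 -> ACC=-1 [depth=1]
Event 10 (EXEC): [IRQ2] PC=1: DEC 4 -> ACC=-5 [depth=1]
Event 11 (EXEC): [IRQ2] PC=2: INC 4 -> ACC=-1 [depth=1]
Event 12 (EXEC): [IRQ2] PC=3: IRET -> resume MAIN at PC=1 (depth now 0) [depth=0]
Event 13 (INT 0): INT 0 arrives: push (MAIN, PC=1), enter IRQ0 at PC=0 (depth now 1) [depth=1]
Event 14 (EXEC): [IRQ0] PC=0: DEC 3 -> ACC=-4 [depth=1]
Event 15 (EXEC): [IRQ0] PC=1: DEC 3 -> ACC=-7 [depth=1]
Event 16 (EXEC): [IRQ0] PC=2: DEC 4 -> ACC=-11 [depth=1]
Event 17 (EXEC): [IRQ0] PC=3: IRET -> resume MAIN at PC=1 (depth now 0) [depth=0]
Event 18 (EXEC): [MAIN] PC=1: INC 5 -> ACC=-6 [depth=0]
Event 19 (INT 1): INT 1 arrives: push (MAIN, PC=2), enter IRQ1 at PC=0 (depth now 1) [depth=1]
Event 20 (INT 0): INT 0 arrives: push (IRQ1, PC=0), enter IRQ0 at PC=0 (depth now 2) [depth=2]
Event 21 (EXEC): [IRQ0] PC=0: DEC 3 -> ACC=-9 [depth=2]
Event 22 (EXEC): [IRQ0] PC=1: DEC 3 -> ACC=-12 [depth=2]
Event 23 (EXEC): [IRQ0] PC=2: DEC 4 -> ACC=-16 [depth=2]
Event 24 (EXEC): [IRQ0] PC=3: IRET -> resume IRQ1 at PC=0 (depth now 1) [depth=1]
Event 25 (EXEC): [IRQ1] PC=0: DEC 1 -> ACC=-17 [depth=1]
Event 26 (EXEC): [IRQ1] PC=1: IRET -> resume MAIN at PC=2 (depth now 0) [depth=0]
Event 27 (EXEC): [MAIN] PC=2: INC 5 -> ACC=-12 [depth=0]
Event 28 (EXEC): [MAIN] PC=3: INC 5 -> ACC=-7 [depth=0]
Event 29 (EXEC): [MAIN] PC=4: NOP [depth=0]
Event 30 (EXEC): [MAIN] PC=5: INC 1 -> ACC=-6 [depth=0]
Event 31 (EXEC): [MAIN] PC=6: INC 4 -> ACC=-2 [depth=0]
Event 32 (EXEC): [MAIN] PC=7: HALT [depth=0]
Max depth observed: 2

Answer: 2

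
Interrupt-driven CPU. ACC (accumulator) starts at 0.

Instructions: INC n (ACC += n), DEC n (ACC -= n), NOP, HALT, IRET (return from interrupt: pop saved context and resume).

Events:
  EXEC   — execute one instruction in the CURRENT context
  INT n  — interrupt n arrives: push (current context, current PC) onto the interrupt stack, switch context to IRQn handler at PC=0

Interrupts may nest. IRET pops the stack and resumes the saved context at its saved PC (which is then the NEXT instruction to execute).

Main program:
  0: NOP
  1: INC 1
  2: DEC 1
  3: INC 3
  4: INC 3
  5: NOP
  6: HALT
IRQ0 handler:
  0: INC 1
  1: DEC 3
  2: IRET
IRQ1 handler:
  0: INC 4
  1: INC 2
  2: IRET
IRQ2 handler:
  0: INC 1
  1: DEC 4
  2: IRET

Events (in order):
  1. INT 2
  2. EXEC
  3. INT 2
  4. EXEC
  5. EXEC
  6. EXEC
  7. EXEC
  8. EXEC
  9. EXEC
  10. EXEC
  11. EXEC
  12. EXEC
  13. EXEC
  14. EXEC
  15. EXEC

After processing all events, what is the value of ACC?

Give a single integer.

Answer: 0

Derivation:
Event 1 (INT 2): INT 2 arrives: push (MAIN, PC=0), enter IRQ2 at PC=0 (depth now 1)
Event 2 (EXEC): [IRQ2] PC=0: INC 1 -> ACC=1
Event 3 (INT 2): INT 2 arrives: push (IRQ2, PC=1), enter IRQ2 at PC=0 (depth now 2)
Event 4 (EXEC): [IRQ2] PC=0: INC 1 -> ACC=2
Event 5 (EXEC): [IRQ2] PC=1: DEC 4 -> ACC=-2
Event 6 (EXEC): [IRQ2] PC=2: IRET -> resume IRQ2 at PC=1 (depth now 1)
Event 7 (EXEC): [IRQ2] PC=1: DEC 4 -> ACC=-6
Event 8 (EXEC): [IRQ2] PC=2: IRET -> resume MAIN at PC=0 (depth now 0)
Event 9 (EXEC): [MAIN] PC=0: NOP
Event 10 (EXEC): [MAIN] PC=1: INC 1 -> ACC=-5
Event 11 (EXEC): [MAIN] PC=2: DEC 1 -> ACC=-6
Event 12 (EXEC): [MAIN] PC=3: INC 3 -> ACC=-3
Event 13 (EXEC): [MAIN] PC=4: INC 3 -> ACC=0
Event 14 (EXEC): [MAIN] PC=5: NOP
Event 15 (EXEC): [MAIN] PC=6: HALT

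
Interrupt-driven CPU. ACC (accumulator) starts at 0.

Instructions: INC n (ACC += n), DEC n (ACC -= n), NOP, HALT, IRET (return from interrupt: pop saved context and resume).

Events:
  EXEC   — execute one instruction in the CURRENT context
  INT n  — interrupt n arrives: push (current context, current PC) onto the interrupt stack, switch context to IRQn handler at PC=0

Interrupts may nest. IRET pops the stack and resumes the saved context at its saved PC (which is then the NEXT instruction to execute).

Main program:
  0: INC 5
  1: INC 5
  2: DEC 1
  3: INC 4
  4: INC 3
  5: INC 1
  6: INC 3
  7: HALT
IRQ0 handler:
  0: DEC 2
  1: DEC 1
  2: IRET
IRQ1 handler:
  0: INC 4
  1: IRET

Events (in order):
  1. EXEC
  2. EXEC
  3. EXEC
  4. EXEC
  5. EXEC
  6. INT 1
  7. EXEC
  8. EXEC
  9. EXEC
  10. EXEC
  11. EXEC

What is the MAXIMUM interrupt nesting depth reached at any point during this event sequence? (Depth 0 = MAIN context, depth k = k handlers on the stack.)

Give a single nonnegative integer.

Event 1 (EXEC): [MAIN] PC=0: INC 5 -> ACC=5 [depth=0]
Event 2 (EXEC): [MAIN] PC=1: INC 5 -> ACC=10 [depth=0]
Event 3 (EXEC): [MAIN] PC=2: DEC 1 -> ACC=9 [depth=0]
Event 4 (EXEC): [MAIN] PC=3: INC 4 -> ACC=13 [depth=0]
Event 5 (EXEC): [MAIN] PC=4: INC 3 -> ACC=16 [depth=0]
Event 6 (INT 1): INT 1 arrives: push (MAIN, PC=5), enter IRQ1 at PC=0 (depth now 1) [depth=1]
Event 7 (EXEC): [IRQ1] PC=0: INC 4 -> ACC=20 [depth=1]
Event 8 (EXEC): [IRQ1] PC=1: IRET -> resume MAIN at PC=5 (depth now 0) [depth=0]
Event 9 (EXEC): [MAIN] PC=5: INC 1 -> ACC=21 [depth=0]
Event 10 (EXEC): [MAIN] PC=6: INC 3 -> ACC=24 [depth=0]
Event 11 (EXEC): [MAIN] PC=7: HALT [depth=0]
Max depth observed: 1

Answer: 1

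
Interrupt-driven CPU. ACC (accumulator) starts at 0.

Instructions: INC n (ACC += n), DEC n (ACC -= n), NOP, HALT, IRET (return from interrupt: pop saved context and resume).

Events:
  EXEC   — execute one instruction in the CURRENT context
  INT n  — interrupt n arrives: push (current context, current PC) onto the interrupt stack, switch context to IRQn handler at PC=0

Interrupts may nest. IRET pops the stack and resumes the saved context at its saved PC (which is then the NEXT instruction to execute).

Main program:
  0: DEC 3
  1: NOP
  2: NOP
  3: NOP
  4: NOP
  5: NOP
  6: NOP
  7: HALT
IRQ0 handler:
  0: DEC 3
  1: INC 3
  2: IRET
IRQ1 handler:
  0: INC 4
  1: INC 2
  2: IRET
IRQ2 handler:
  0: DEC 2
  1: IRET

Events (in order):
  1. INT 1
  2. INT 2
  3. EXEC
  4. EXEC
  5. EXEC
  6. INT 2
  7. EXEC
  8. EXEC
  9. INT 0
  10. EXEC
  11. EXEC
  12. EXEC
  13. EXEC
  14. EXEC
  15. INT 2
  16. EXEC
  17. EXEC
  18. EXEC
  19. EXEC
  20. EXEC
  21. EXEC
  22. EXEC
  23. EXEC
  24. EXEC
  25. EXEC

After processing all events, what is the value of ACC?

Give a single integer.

Answer: -3

Derivation:
Event 1 (INT 1): INT 1 arrives: push (MAIN, PC=0), enter IRQ1 at PC=0 (depth now 1)
Event 2 (INT 2): INT 2 arrives: push (IRQ1, PC=0), enter IRQ2 at PC=0 (depth now 2)
Event 3 (EXEC): [IRQ2] PC=0: DEC 2 -> ACC=-2
Event 4 (EXEC): [IRQ2] PC=1: IRET -> resume IRQ1 at PC=0 (depth now 1)
Event 5 (EXEC): [IRQ1] PC=0: INC 4 -> ACC=2
Event 6 (INT 2): INT 2 arrives: push (IRQ1, PC=1), enter IRQ2 at PC=0 (depth now 2)
Event 7 (EXEC): [IRQ2] PC=0: DEC 2 -> ACC=0
Event 8 (EXEC): [IRQ2] PC=1: IRET -> resume IRQ1 at PC=1 (depth now 1)
Event 9 (INT 0): INT 0 arrives: push (IRQ1, PC=1), enter IRQ0 at PC=0 (depth now 2)
Event 10 (EXEC): [IRQ0] PC=0: DEC 3 -> ACC=-3
Event 11 (EXEC): [IRQ0] PC=1: INC 3 -> ACC=0
Event 12 (EXEC): [IRQ0] PC=2: IRET -> resume IRQ1 at PC=1 (depth now 1)
Event 13 (EXEC): [IRQ1] PC=1: INC 2 -> ACC=2
Event 14 (EXEC): [IRQ1] PC=2: IRET -> resume MAIN at PC=0 (depth now 0)
Event 15 (INT 2): INT 2 arrives: push (MAIN, PC=0), enter IRQ2 at PC=0 (depth now 1)
Event 16 (EXEC): [IRQ2] PC=0: DEC 2 -> ACC=0
Event 17 (EXEC): [IRQ2] PC=1: IRET -> resume MAIN at PC=0 (depth now 0)
Event 18 (EXEC): [MAIN] PC=0: DEC 3 -> ACC=-3
Event 19 (EXEC): [MAIN] PC=1: NOP
Event 20 (EXEC): [MAIN] PC=2: NOP
Event 21 (EXEC): [MAIN] PC=3: NOP
Event 22 (EXEC): [MAIN] PC=4: NOP
Event 23 (EXEC): [MAIN] PC=5: NOP
Event 24 (EXEC): [MAIN] PC=6: NOP
Event 25 (EXEC): [MAIN] PC=7: HALT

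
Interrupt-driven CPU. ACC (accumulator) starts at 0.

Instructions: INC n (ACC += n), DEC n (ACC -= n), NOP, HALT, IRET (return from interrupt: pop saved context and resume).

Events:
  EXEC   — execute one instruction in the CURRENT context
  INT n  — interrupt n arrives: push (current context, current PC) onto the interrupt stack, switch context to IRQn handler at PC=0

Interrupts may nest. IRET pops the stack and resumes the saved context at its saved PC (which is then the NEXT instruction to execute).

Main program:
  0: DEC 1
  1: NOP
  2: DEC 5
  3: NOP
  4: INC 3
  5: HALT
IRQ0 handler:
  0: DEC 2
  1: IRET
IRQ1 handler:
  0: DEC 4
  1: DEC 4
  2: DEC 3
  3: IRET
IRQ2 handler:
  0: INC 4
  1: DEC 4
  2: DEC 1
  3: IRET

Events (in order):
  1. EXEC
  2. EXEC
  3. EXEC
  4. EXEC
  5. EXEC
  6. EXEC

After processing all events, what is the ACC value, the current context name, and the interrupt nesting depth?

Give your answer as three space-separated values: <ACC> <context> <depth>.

Answer: -3 MAIN 0

Derivation:
Event 1 (EXEC): [MAIN] PC=0: DEC 1 -> ACC=-1
Event 2 (EXEC): [MAIN] PC=1: NOP
Event 3 (EXEC): [MAIN] PC=2: DEC 5 -> ACC=-6
Event 4 (EXEC): [MAIN] PC=3: NOP
Event 5 (EXEC): [MAIN] PC=4: INC 3 -> ACC=-3
Event 6 (EXEC): [MAIN] PC=5: HALT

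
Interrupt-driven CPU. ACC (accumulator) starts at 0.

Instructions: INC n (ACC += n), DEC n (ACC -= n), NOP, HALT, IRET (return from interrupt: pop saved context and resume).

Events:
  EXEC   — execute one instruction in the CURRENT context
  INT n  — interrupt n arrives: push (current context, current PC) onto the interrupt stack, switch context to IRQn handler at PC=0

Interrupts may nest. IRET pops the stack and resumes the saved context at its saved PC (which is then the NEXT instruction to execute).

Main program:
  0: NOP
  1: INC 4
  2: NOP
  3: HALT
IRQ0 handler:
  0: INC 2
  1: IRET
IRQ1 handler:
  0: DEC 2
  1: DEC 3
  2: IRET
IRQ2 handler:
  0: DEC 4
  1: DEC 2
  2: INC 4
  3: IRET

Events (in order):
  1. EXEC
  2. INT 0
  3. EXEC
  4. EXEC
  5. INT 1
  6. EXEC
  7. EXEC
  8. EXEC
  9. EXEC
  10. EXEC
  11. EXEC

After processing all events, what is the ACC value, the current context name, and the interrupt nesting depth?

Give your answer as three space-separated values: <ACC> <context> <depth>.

Answer: 1 MAIN 0

Derivation:
Event 1 (EXEC): [MAIN] PC=0: NOP
Event 2 (INT 0): INT 0 arrives: push (MAIN, PC=1), enter IRQ0 at PC=0 (depth now 1)
Event 3 (EXEC): [IRQ0] PC=0: INC 2 -> ACC=2
Event 4 (EXEC): [IRQ0] PC=1: IRET -> resume MAIN at PC=1 (depth now 0)
Event 5 (INT 1): INT 1 arrives: push (MAIN, PC=1), enter IRQ1 at PC=0 (depth now 1)
Event 6 (EXEC): [IRQ1] PC=0: DEC 2 -> ACC=0
Event 7 (EXEC): [IRQ1] PC=1: DEC 3 -> ACC=-3
Event 8 (EXEC): [IRQ1] PC=2: IRET -> resume MAIN at PC=1 (depth now 0)
Event 9 (EXEC): [MAIN] PC=1: INC 4 -> ACC=1
Event 10 (EXEC): [MAIN] PC=2: NOP
Event 11 (EXEC): [MAIN] PC=3: HALT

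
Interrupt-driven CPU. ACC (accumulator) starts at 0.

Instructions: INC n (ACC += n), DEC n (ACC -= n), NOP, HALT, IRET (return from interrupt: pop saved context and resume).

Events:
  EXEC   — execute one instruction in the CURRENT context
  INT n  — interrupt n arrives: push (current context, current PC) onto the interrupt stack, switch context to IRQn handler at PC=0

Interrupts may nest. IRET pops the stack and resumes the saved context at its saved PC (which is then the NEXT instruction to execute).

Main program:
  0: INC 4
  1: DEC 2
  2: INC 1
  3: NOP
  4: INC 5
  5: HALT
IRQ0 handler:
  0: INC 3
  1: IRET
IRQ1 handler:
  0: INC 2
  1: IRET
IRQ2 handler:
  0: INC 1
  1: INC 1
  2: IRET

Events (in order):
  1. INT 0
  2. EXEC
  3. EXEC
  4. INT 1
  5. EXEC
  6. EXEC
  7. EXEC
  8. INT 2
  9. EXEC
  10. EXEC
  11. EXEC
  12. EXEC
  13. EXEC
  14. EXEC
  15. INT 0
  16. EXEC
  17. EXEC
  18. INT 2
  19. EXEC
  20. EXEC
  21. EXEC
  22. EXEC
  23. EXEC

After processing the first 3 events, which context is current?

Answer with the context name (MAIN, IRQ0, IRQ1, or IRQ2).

Answer: MAIN

Derivation:
Event 1 (INT 0): INT 0 arrives: push (MAIN, PC=0), enter IRQ0 at PC=0 (depth now 1)
Event 2 (EXEC): [IRQ0] PC=0: INC 3 -> ACC=3
Event 3 (EXEC): [IRQ0] PC=1: IRET -> resume MAIN at PC=0 (depth now 0)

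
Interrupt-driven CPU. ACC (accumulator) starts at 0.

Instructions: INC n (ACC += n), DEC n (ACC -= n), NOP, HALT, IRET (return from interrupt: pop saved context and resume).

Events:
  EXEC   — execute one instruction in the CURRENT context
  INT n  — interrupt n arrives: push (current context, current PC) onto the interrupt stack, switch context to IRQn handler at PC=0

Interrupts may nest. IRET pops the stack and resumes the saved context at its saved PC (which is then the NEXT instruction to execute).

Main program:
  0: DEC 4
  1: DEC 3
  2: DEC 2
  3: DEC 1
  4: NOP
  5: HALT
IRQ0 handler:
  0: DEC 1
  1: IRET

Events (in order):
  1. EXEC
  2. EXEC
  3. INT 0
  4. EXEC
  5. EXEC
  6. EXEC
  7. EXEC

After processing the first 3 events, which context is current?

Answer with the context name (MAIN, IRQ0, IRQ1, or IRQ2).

Answer: IRQ0

Derivation:
Event 1 (EXEC): [MAIN] PC=0: DEC 4 -> ACC=-4
Event 2 (EXEC): [MAIN] PC=1: DEC 3 -> ACC=-7
Event 3 (INT 0): INT 0 arrives: push (MAIN, PC=2), enter IRQ0 at PC=0 (depth now 1)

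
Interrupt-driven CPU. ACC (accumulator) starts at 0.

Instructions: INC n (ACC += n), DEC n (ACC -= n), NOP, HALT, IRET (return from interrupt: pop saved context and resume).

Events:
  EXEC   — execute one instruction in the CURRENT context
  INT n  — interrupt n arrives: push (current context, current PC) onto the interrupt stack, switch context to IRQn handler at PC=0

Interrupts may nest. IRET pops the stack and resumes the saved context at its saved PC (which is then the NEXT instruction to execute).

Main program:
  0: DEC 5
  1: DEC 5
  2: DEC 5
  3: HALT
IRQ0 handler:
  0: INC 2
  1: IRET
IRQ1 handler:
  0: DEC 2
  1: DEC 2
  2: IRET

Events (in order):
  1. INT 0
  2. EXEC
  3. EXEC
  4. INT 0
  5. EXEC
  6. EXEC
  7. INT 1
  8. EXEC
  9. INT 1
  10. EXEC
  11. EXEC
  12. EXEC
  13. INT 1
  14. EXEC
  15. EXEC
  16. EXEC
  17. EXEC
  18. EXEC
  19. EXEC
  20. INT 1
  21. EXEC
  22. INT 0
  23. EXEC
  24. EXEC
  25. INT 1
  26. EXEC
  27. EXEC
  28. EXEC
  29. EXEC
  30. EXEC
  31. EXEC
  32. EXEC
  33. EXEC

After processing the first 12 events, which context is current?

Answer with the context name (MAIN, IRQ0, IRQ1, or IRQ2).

Event 1 (INT 0): INT 0 arrives: push (MAIN, PC=0), enter IRQ0 at PC=0 (depth now 1)
Event 2 (EXEC): [IRQ0] PC=0: INC 2 -> ACC=2
Event 3 (EXEC): [IRQ0] PC=1: IRET -> resume MAIN at PC=0 (depth now 0)
Event 4 (INT 0): INT 0 arrives: push (MAIN, PC=0), enter IRQ0 at PC=0 (depth now 1)
Event 5 (EXEC): [IRQ0] PC=0: INC 2 -> ACC=4
Event 6 (EXEC): [IRQ0] PC=1: IRET -> resume MAIN at PC=0 (depth now 0)
Event 7 (INT 1): INT 1 arrives: push (MAIN, PC=0), enter IRQ1 at PC=0 (depth now 1)
Event 8 (EXEC): [IRQ1] PC=0: DEC 2 -> ACC=2
Event 9 (INT 1): INT 1 arrives: push (IRQ1, PC=1), enter IRQ1 at PC=0 (depth now 2)
Event 10 (EXEC): [IRQ1] PC=0: DEC 2 -> ACC=0
Event 11 (EXEC): [IRQ1] PC=1: DEC 2 -> ACC=-2
Event 12 (EXEC): [IRQ1] PC=2: IRET -> resume IRQ1 at PC=1 (depth now 1)

Answer: IRQ1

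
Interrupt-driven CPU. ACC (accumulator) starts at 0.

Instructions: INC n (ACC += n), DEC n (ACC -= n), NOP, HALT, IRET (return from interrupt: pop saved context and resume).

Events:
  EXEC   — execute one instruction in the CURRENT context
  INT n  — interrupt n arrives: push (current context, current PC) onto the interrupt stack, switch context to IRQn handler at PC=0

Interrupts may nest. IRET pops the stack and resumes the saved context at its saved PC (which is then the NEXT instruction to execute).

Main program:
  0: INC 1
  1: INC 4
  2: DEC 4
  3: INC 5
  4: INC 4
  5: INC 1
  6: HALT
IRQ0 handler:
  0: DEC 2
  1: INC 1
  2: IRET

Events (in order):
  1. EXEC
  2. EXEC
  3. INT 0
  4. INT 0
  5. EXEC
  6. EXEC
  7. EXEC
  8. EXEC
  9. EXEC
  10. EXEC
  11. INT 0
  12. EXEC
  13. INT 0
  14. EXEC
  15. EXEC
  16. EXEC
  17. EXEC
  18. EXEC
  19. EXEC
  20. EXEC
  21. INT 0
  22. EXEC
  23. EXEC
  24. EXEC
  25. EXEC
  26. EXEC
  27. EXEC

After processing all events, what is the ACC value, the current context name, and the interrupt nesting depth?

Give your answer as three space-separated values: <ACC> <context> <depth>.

Event 1 (EXEC): [MAIN] PC=0: INC 1 -> ACC=1
Event 2 (EXEC): [MAIN] PC=1: INC 4 -> ACC=5
Event 3 (INT 0): INT 0 arrives: push (MAIN, PC=2), enter IRQ0 at PC=0 (depth now 1)
Event 4 (INT 0): INT 0 arrives: push (IRQ0, PC=0), enter IRQ0 at PC=0 (depth now 2)
Event 5 (EXEC): [IRQ0] PC=0: DEC 2 -> ACC=3
Event 6 (EXEC): [IRQ0] PC=1: INC 1 -> ACC=4
Event 7 (EXEC): [IRQ0] PC=2: IRET -> resume IRQ0 at PC=0 (depth now 1)
Event 8 (EXEC): [IRQ0] PC=0: DEC 2 -> ACC=2
Event 9 (EXEC): [IRQ0] PC=1: INC 1 -> ACC=3
Event 10 (EXEC): [IRQ0] PC=2: IRET -> resume MAIN at PC=2 (depth now 0)
Event 11 (INT 0): INT 0 arrives: push (MAIN, PC=2), enter IRQ0 at PC=0 (depth now 1)
Event 12 (EXEC): [IRQ0] PC=0: DEC 2 -> ACC=1
Event 13 (INT 0): INT 0 arrives: push (IRQ0, PC=1), enter IRQ0 at PC=0 (depth now 2)
Event 14 (EXEC): [IRQ0] PC=0: DEC 2 -> ACC=-1
Event 15 (EXEC): [IRQ0] PC=1: INC 1 -> ACC=0
Event 16 (EXEC): [IRQ0] PC=2: IRET -> resume IRQ0 at PC=1 (depth now 1)
Event 17 (EXEC): [IRQ0] PC=1: INC 1 -> ACC=1
Event 18 (EXEC): [IRQ0] PC=2: IRET -> resume MAIN at PC=2 (depth now 0)
Event 19 (EXEC): [MAIN] PC=2: DEC 4 -> ACC=-3
Event 20 (EXEC): [MAIN] PC=3: INC 5 -> ACC=2
Event 21 (INT 0): INT 0 arrives: push (MAIN, PC=4), enter IRQ0 at PC=0 (depth now 1)
Event 22 (EXEC): [IRQ0] PC=0: DEC 2 -> ACC=0
Event 23 (EXEC): [IRQ0] PC=1: INC 1 -> ACC=1
Event 24 (EXEC): [IRQ0] PC=2: IRET -> resume MAIN at PC=4 (depth now 0)
Event 25 (EXEC): [MAIN] PC=4: INC 4 -> ACC=5
Event 26 (EXEC): [MAIN] PC=5: INC 1 -> ACC=6
Event 27 (EXEC): [MAIN] PC=6: HALT

Answer: 6 MAIN 0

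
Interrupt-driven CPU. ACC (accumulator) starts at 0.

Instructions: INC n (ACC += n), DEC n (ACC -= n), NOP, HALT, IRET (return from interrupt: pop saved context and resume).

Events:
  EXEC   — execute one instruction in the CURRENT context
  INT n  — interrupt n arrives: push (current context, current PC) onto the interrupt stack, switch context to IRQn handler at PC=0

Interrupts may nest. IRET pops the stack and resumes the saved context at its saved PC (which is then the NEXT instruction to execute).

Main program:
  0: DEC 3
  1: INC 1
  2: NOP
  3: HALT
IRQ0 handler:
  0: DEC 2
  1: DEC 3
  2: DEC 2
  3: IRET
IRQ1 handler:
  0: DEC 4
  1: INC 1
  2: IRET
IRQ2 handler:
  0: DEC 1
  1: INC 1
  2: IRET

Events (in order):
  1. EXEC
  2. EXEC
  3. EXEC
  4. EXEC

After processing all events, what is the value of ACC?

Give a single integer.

Event 1 (EXEC): [MAIN] PC=0: DEC 3 -> ACC=-3
Event 2 (EXEC): [MAIN] PC=1: INC 1 -> ACC=-2
Event 3 (EXEC): [MAIN] PC=2: NOP
Event 4 (EXEC): [MAIN] PC=3: HALT

Answer: -2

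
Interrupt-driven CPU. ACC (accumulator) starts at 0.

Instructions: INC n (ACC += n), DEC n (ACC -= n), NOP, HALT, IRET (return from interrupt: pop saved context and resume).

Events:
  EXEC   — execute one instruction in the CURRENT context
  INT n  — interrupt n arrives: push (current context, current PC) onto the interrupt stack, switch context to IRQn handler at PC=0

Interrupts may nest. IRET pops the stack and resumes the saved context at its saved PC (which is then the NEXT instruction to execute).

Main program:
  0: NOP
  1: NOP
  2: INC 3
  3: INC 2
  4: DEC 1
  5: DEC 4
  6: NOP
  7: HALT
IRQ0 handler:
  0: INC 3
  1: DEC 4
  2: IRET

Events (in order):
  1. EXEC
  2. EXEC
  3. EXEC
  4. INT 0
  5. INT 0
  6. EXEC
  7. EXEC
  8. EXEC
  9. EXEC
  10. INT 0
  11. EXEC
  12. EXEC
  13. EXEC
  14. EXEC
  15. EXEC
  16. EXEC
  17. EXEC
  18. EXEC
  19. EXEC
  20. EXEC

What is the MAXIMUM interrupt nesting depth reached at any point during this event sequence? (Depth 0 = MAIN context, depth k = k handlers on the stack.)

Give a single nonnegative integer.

Event 1 (EXEC): [MAIN] PC=0: NOP [depth=0]
Event 2 (EXEC): [MAIN] PC=1: NOP [depth=0]
Event 3 (EXEC): [MAIN] PC=2: INC 3 -> ACC=3 [depth=0]
Event 4 (INT 0): INT 0 arrives: push (MAIN, PC=3), enter IRQ0 at PC=0 (depth now 1) [depth=1]
Event 5 (INT 0): INT 0 arrives: push (IRQ0, PC=0), enter IRQ0 at PC=0 (depth now 2) [depth=2]
Event 6 (EXEC): [IRQ0] PC=0: INC 3 -> ACC=6 [depth=2]
Event 7 (EXEC): [IRQ0] PC=1: DEC 4 -> ACC=2 [depth=2]
Event 8 (EXEC): [IRQ0] PC=2: IRET -> resume IRQ0 at PC=0 (depth now 1) [depth=1]
Event 9 (EXEC): [IRQ0] PC=0: INC 3 -> ACC=5 [depth=1]
Event 10 (INT 0): INT 0 arrives: push (IRQ0, PC=1), enter IRQ0 at PC=0 (depth now 2) [depth=2]
Event 11 (EXEC): [IRQ0] PC=0: INC 3 -> ACC=8 [depth=2]
Event 12 (EXEC): [IRQ0] PC=1: DEC 4 -> ACC=4 [depth=2]
Event 13 (EXEC): [IRQ0] PC=2: IRET -> resume IRQ0 at PC=1 (depth now 1) [depth=1]
Event 14 (EXEC): [IRQ0] PC=1: DEC 4 -> ACC=0 [depth=1]
Event 15 (EXEC): [IRQ0] PC=2: IRET -> resume MAIN at PC=3 (depth now 0) [depth=0]
Event 16 (EXEC): [MAIN] PC=3: INC 2 -> ACC=2 [depth=0]
Event 17 (EXEC): [MAIN] PC=4: DEC 1 -> ACC=1 [depth=0]
Event 18 (EXEC): [MAIN] PC=5: DEC 4 -> ACC=-3 [depth=0]
Event 19 (EXEC): [MAIN] PC=6: NOP [depth=0]
Event 20 (EXEC): [MAIN] PC=7: HALT [depth=0]
Max depth observed: 2

Answer: 2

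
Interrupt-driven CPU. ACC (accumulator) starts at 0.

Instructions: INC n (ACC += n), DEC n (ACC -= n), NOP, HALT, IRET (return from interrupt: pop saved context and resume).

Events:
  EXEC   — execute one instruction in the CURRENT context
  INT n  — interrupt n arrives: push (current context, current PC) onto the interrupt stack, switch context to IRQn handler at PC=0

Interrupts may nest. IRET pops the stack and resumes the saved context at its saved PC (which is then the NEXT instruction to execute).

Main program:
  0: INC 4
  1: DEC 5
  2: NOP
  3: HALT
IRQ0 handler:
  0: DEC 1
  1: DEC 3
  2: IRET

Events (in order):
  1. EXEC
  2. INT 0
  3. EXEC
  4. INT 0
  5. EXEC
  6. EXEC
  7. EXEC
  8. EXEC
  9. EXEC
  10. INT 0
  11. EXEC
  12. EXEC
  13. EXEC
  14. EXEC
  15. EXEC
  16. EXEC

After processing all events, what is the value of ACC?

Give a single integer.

Answer: -13

Derivation:
Event 1 (EXEC): [MAIN] PC=0: INC 4 -> ACC=4
Event 2 (INT 0): INT 0 arrives: push (MAIN, PC=1), enter IRQ0 at PC=0 (depth now 1)
Event 3 (EXEC): [IRQ0] PC=0: DEC 1 -> ACC=3
Event 4 (INT 0): INT 0 arrives: push (IRQ0, PC=1), enter IRQ0 at PC=0 (depth now 2)
Event 5 (EXEC): [IRQ0] PC=0: DEC 1 -> ACC=2
Event 6 (EXEC): [IRQ0] PC=1: DEC 3 -> ACC=-1
Event 7 (EXEC): [IRQ0] PC=2: IRET -> resume IRQ0 at PC=1 (depth now 1)
Event 8 (EXEC): [IRQ0] PC=1: DEC 3 -> ACC=-4
Event 9 (EXEC): [IRQ0] PC=2: IRET -> resume MAIN at PC=1 (depth now 0)
Event 10 (INT 0): INT 0 arrives: push (MAIN, PC=1), enter IRQ0 at PC=0 (depth now 1)
Event 11 (EXEC): [IRQ0] PC=0: DEC 1 -> ACC=-5
Event 12 (EXEC): [IRQ0] PC=1: DEC 3 -> ACC=-8
Event 13 (EXEC): [IRQ0] PC=2: IRET -> resume MAIN at PC=1 (depth now 0)
Event 14 (EXEC): [MAIN] PC=1: DEC 5 -> ACC=-13
Event 15 (EXEC): [MAIN] PC=2: NOP
Event 16 (EXEC): [MAIN] PC=3: HALT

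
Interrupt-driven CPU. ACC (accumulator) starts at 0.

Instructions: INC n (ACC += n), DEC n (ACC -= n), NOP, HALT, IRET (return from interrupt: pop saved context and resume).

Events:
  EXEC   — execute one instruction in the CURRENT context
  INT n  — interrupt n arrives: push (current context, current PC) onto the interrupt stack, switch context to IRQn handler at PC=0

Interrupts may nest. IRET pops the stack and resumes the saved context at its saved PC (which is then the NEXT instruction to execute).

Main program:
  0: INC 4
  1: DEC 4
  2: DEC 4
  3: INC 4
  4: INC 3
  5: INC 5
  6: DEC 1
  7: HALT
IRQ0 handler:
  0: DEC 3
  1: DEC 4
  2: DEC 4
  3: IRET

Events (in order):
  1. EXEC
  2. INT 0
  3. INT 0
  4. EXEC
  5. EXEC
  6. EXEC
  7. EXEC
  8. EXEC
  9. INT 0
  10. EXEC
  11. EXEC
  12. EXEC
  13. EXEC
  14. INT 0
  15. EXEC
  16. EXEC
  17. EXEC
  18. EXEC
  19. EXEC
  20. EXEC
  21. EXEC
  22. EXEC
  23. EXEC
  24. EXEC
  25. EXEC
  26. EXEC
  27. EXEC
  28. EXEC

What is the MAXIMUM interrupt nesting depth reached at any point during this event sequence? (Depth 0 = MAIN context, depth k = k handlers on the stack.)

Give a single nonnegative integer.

Event 1 (EXEC): [MAIN] PC=0: INC 4 -> ACC=4 [depth=0]
Event 2 (INT 0): INT 0 arrives: push (MAIN, PC=1), enter IRQ0 at PC=0 (depth now 1) [depth=1]
Event 3 (INT 0): INT 0 arrives: push (IRQ0, PC=0), enter IRQ0 at PC=0 (depth now 2) [depth=2]
Event 4 (EXEC): [IRQ0] PC=0: DEC 3 -> ACC=1 [depth=2]
Event 5 (EXEC): [IRQ0] PC=1: DEC 4 -> ACC=-3 [depth=2]
Event 6 (EXEC): [IRQ0] PC=2: DEC 4 -> ACC=-7 [depth=2]
Event 7 (EXEC): [IRQ0] PC=3: IRET -> resume IRQ0 at PC=0 (depth now 1) [depth=1]
Event 8 (EXEC): [IRQ0] PC=0: DEC 3 -> ACC=-10 [depth=1]
Event 9 (INT 0): INT 0 arrives: push (IRQ0, PC=1), enter IRQ0 at PC=0 (depth now 2) [depth=2]
Event 10 (EXEC): [IRQ0] PC=0: DEC 3 -> ACC=-13 [depth=2]
Event 11 (EXEC): [IRQ0] PC=1: DEC 4 -> ACC=-17 [depth=2]
Event 12 (EXEC): [IRQ0] PC=2: DEC 4 -> ACC=-21 [depth=2]
Event 13 (EXEC): [IRQ0] PC=3: IRET -> resume IRQ0 at PC=1 (depth now 1) [depth=1]
Event 14 (INT 0): INT 0 arrives: push (IRQ0, PC=1), enter IRQ0 at PC=0 (depth now 2) [depth=2]
Event 15 (EXEC): [IRQ0] PC=0: DEC 3 -> ACC=-24 [depth=2]
Event 16 (EXEC): [IRQ0] PC=1: DEC 4 -> ACC=-28 [depth=2]
Event 17 (EXEC): [IRQ0] PC=2: DEC 4 -> ACC=-32 [depth=2]
Event 18 (EXEC): [IRQ0] PC=3: IRET -> resume IRQ0 at PC=1 (depth now 1) [depth=1]
Event 19 (EXEC): [IRQ0] PC=1: DEC 4 -> ACC=-36 [depth=1]
Event 20 (EXEC): [IRQ0] PC=2: DEC 4 -> ACC=-40 [depth=1]
Event 21 (EXEC): [IRQ0] PC=3: IRET -> resume MAIN at PC=1 (depth now 0) [depth=0]
Event 22 (EXEC): [MAIN] PC=1: DEC 4 -> ACC=-44 [depth=0]
Event 23 (EXEC): [MAIN] PC=2: DEC 4 -> ACC=-48 [depth=0]
Event 24 (EXEC): [MAIN] PC=3: INC 4 -> ACC=-44 [depth=0]
Event 25 (EXEC): [MAIN] PC=4: INC 3 -> ACC=-41 [depth=0]
Event 26 (EXEC): [MAIN] PC=5: INC 5 -> ACC=-36 [depth=0]
Event 27 (EXEC): [MAIN] PC=6: DEC 1 -> ACC=-37 [depth=0]
Event 28 (EXEC): [MAIN] PC=7: HALT [depth=0]
Max depth observed: 2

Answer: 2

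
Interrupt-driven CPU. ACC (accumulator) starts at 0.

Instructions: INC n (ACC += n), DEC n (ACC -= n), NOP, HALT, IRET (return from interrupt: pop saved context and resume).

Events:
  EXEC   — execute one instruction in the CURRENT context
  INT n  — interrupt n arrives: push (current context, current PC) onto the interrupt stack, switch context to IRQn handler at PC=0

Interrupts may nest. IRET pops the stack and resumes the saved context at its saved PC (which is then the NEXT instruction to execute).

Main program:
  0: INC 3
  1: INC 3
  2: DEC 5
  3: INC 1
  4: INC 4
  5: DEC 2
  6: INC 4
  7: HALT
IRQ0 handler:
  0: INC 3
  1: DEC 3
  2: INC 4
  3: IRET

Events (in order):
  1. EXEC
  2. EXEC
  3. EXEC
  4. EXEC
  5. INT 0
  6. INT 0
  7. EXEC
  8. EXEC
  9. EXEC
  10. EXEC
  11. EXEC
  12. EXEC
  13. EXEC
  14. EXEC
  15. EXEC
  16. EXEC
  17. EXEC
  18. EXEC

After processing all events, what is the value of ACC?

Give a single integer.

Event 1 (EXEC): [MAIN] PC=0: INC 3 -> ACC=3
Event 2 (EXEC): [MAIN] PC=1: INC 3 -> ACC=6
Event 3 (EXEC): [MAIN] PC=2: DEC 5 -> ACC=1
Event 4 (EXEC): [MAIN] PC=3: INC 1 -> ACC=2
Event 5 (INT 0): INT 0 arrives: push (MAIN, PC=4), enter IRQ0 at PC=0 (depth now 1)
Event 6 (INT 0): INT 0 arrives: push (IRQ0, PC=0), enter IRQ0 at PC=0 (depth now 2)
Event 7 (EXEC): [IRQ0] PC=0: INC 3 -> ACC=5
Event 8 (EXEC): [IRQ0] PC=1: DEC 3 -> ACC=2
Event 9 (EXEC): [IRQ0] PC=2: INC 4 -> ACC=6
Event 10 (EXEC): [IRQ0] PC=3: IRET -> resume IRQ0 at PC=0 (depth now 1)
Event 11 (EXEC): [IRQ0] PC=0: INC 3 -> ACC=9
Event 12 (EXEC): [IRQ0] PC=1: DEC 3 -> ACC=6
Event 13 (EXEC): [IRQ0] PC=2: INC 4 -> ACC=10
Event 14 (EXEC): [IRQ0] PC=3: IRET -> resume MAIN at PC=4 (depth now 0)
Event 15 (EXEC): [MAIN] PC=4: INC 4 -> ACC=14
Event 16 (EXEC): [MAIN] PC=5: DEC 2 -> ACC=12
Event 17 (EXEC): [MAIN] PC=6: INC 4 -> ACC=16
Event 18 (EXEC): [MAIN] PC=7: HALT

Answer: 16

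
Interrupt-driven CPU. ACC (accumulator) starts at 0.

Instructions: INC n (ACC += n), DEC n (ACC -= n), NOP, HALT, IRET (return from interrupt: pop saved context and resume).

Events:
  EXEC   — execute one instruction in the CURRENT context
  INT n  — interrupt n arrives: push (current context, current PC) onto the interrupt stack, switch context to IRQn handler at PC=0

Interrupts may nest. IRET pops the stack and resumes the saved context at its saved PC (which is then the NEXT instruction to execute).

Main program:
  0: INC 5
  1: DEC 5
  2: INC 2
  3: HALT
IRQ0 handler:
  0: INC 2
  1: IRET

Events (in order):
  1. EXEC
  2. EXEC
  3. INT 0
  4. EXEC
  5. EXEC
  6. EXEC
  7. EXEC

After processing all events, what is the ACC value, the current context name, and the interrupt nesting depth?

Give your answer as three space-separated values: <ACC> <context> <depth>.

Answer: 4 MAIN 0

Derivation:
Event 1 (EXEC): [MAIN] PC=0: INC 5 -> ACC=5
Event 2 (EXEC): [MAIN] PC=1: DEC 5 -> ACC=0
Event 3 (INT 0): INT 0 arrives: push (MAIN, PC=2), enter IRQ0 at PC=0 (depth now 1)
Event 4 (EXEC): [IRQ0] PC=0: INC 2 -> ACC=2
Event 5 (EXEC): [IRQ0] PC=1: IRET -> resume MAIN at PC=2 (depth now 0)
Event 6 (EXEC): [MAIN] PC=2: INC 2 -> ACC=4
Event 7 (EXEC): [MAIN] PC=3: HALT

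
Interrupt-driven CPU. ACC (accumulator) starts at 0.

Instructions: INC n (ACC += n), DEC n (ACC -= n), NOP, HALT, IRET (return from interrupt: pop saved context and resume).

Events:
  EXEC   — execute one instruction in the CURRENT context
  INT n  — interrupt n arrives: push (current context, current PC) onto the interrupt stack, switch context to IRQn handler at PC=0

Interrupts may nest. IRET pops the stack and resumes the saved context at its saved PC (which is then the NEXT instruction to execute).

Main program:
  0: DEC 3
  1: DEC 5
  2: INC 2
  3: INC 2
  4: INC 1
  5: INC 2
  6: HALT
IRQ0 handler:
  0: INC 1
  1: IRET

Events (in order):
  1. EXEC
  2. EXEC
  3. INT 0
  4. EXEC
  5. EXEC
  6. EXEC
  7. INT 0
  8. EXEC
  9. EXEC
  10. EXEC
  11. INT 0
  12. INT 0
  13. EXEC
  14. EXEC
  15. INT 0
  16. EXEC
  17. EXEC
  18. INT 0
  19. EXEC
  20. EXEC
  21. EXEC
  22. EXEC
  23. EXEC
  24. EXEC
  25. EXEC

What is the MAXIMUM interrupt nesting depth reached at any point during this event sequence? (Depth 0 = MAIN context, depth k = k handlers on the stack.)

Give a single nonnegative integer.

Answer: 2

Derivation:
Event 1 (EXEC): [MAIN] PC=0: DEC 3 -> ACC=-3 [depth=0]
Event 2 (EXEC): [MAIN] PC=1: DEC 5 -> ACC=-8 [depth=0]
Event 3 (INT 0): INT 0 arrives: push (MAIN, PC=2), enter IRQ0 at PC=0 (depth now 1) [depth=1]
Event 4 (EXEC): [IRQ0] PC=0: INC 1 -> ACC=-7 [depth=1]
Event 5 (EXEC): [IRQ0] PC=1: IRET -> resume MAIN at PC=2 (depth now 0) [depth=0]
Event 6 (EXEC): [MAIN] PC=2: INC 2 -> ACC=-5 [depth=0]
Event 7 (INT 0): INT 0 arrives: push (MAIN, PC=3), enter IRQ0 at PC=0 (depth now 1) [depth=1]
Event 8 (EXEC): [IRQ0] PC=0: INC 1 -> ACC=-4 [depth=1]
Event 9 (EXEC): [IRQ0] PC=1: IRET -> resume MAIN at PC=3 (depth now 0) [depth=0]
Event 10 (EXEC): [MAIN] PC=3: INC 2 -> ACC=-2 [depth=0]
Event 11 (INT 0): INT 0 arrives: push (MAIN, PC=4), enter IRQ0 at PC=0 (depth now 1) [depth=1]
Event 12 (INT 0): INT 0 arrives: push (IRQ0, PC=0), enter IRQ0 at PC=0 (depth now 2) [depth=2]
Event 13 (EXEC): [IRQ0] PC=0: INC 1 -> ACC=-1 [depth=2]
Event 14 (EXEC): [IRQ0] PC=1: IRET -> resume IRQ0 at PC=0 (depth now 1) [depth=1]
Event 15 (INT 0): INT 0 arrives: push (IRQ0, PC=0), enter IRQ0 at PC=0 (depth now 2) [depth=2]
Event 16 (EXEC): [IRQ0] PC=0: INC 1 -> ACC=0 [depth=2]
Event 17 (EXEC): [IRQ0] PC=1: IRET -> resume IRQ0 at PC=0 (depth now 1) [depth=1]
Event 18 (INT 0): INT 0 arrives: push (IRQ0, PC=0), enter IRQ0 at PC=0 (depth now 2) [depth=2]
Event 19 (EXEC): [IRQ0] PC=0: INC 1 -> ACC=1 [depth=2]
Event 20 (EXEC): [IRQ0] PC=1: IRET -> resume IRQ0 at PC=0 (depth now 1) [depth=1]
Event 21 (EXEC): [IRQ0] PC=0: INC 1 -> ACC=2 [depth=1]
Event 22 (EXEC): [IRQ0] PC=1: IRET -> resume MAIN at PC=4 (depth now 0) [depth=0]
Event 23 (EXEC): [MAIN] PC=4: INC 1 -> ACC=3 [depth=0]
Event 24 (EXEC): [MAIN] PC=5: INC 2 -> ACC=5 [depth=0]
Event 25 (EXEC): [MAIN] PC=6: HALT [depth=0]
Max depth observed: 2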